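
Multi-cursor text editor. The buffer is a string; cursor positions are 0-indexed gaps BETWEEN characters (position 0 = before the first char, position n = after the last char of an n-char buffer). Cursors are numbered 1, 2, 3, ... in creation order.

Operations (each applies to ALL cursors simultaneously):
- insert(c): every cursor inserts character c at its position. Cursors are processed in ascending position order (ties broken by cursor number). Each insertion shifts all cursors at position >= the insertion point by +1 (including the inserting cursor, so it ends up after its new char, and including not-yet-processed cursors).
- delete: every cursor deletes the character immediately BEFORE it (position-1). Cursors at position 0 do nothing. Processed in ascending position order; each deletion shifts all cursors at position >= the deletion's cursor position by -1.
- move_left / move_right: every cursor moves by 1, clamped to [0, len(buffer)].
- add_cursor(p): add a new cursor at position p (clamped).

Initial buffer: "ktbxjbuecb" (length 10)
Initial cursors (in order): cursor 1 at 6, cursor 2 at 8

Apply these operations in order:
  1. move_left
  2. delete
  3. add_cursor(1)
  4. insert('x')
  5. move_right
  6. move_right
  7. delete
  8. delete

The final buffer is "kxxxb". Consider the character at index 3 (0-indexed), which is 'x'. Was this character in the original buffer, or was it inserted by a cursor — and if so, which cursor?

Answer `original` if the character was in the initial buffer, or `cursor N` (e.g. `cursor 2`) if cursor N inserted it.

Answer: cursor 1

Derivation:
After op 1 (move_left): buffer="ktbxjbuecb" (len 10), cursors c1@5 c2@7, authorship ..........
After op 2 (delete): buffer="ktbxbecb" (len 8), cursors c1@4 c2@5, authorship ........
After op 3 (add_cursor(1)): buffer="ktbxbecb" (len 8), cursors c3@1 c1@4 c2@5, authorship ........
After op 4 (insert('x')): buffer="kxtbxxbxecb" (len 11), cursors c3@2 c1@6 c2@8, authorship .3...1.2...
After op 5 (move_right): buffer="kxtbxxbxecb" (len 11), cursors c3@3 c1@7 c2@9, authorship .3...1.2...
After op 6 (move_right): buffer="kxtbxxbxecb" (len 11), cursors c3@4 c1@8 c2@10, authorship .3...1.2...
After op 7 (delete): buffer="kxtxxbeb" (len 8), cursors c3@3 c1@6 c2@7, authorship .3..1...
After op 8 (delete): buffer="kxxxb" (len 5), cursors c3@2 c1@4 c2@4, authorship .3.1.
Authorship (.=original, N=cursor N): . 3 . 1 .
Index 3: author = 1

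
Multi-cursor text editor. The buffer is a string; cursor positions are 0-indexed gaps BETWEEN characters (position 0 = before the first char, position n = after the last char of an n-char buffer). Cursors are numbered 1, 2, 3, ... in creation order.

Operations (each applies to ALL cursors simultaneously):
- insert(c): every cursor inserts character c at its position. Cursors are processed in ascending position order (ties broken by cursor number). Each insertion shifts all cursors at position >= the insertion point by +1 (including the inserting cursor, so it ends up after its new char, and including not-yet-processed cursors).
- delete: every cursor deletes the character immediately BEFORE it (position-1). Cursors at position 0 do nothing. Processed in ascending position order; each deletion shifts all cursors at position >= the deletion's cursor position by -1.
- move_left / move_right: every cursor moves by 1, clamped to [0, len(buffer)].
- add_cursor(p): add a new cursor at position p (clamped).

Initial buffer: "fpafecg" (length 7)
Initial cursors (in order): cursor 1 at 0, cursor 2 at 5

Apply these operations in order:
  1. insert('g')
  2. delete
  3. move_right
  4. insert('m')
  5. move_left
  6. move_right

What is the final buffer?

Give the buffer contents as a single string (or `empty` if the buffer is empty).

After op 1 (insert('g')): buffer="gfpafegcg" (len 9), cursors c1@1 c2@7, authorship 1.....2..
After op 2 (delete): buffer="fpafecg" (len 7), cursors c1@0 c2@5, authorship .......
After op 3 (move_right): buffer="fpafecg" (len 7), cursors c1@1 c2@6, authorship .......
After op 4 (insert('m')): buffer="fmpafecmg" (len 9), cursors c1@2 c2@8, authorship .1.....2.
After op 5 (move_left): buffer="fmpafecmg" (len 9), cursors c1@1 c2@7, authorship .1.....2.
After op 6 (move_right): buffer="fmpafecmg" (len 9), cursors c1@2 c2@8, authorship .1.....2.

Answer: fmpafecmg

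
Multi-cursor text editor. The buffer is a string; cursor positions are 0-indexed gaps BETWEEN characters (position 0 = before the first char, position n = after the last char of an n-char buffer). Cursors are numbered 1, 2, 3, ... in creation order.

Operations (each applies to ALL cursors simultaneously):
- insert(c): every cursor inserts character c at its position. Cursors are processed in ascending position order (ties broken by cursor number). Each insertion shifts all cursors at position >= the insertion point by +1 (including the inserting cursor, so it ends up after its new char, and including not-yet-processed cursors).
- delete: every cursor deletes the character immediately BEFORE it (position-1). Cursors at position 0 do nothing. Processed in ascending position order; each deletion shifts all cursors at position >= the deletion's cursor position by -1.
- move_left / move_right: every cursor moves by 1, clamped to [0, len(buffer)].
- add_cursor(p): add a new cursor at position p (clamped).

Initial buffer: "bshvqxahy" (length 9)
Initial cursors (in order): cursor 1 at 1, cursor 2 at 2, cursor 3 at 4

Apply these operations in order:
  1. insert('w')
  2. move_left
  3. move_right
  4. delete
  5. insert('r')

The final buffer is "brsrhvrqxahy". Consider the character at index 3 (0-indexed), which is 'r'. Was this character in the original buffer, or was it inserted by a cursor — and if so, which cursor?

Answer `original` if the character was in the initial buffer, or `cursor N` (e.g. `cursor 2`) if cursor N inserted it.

Answer: cursor 2

Derivation:
After op 1 (insert('w')): buffer="bwswhvwqxahy" (len 12), cursors c1@2 c2@4 c3@7, authorship .1.2..3.....
After op 2 (move_left): buffer="bwswhvwqxahy" (len 12), cursors c1@1 c2@3 c3@6, authorship .1.2..3.....
After op 3 (move_right): buffer="bwswhvwqxahy" (len 12), cursors c1@2 c2@4 c3@7, authorship .1.2..3.....
After op 4 (delete): buffer="bshvqxahy" (len 9), cursors c1@1 c2@2 c3@4, authorship .........
After op 5 (insert('r')): buffer="brsrhvrqxahy" (len 12), cursors c1@2 c2@4 c3@7, authorship .1.2..3.....
Authorship (.=original, N=cursor N): . 1 . 2 . . 3 . . . . .
Index 3: author = 2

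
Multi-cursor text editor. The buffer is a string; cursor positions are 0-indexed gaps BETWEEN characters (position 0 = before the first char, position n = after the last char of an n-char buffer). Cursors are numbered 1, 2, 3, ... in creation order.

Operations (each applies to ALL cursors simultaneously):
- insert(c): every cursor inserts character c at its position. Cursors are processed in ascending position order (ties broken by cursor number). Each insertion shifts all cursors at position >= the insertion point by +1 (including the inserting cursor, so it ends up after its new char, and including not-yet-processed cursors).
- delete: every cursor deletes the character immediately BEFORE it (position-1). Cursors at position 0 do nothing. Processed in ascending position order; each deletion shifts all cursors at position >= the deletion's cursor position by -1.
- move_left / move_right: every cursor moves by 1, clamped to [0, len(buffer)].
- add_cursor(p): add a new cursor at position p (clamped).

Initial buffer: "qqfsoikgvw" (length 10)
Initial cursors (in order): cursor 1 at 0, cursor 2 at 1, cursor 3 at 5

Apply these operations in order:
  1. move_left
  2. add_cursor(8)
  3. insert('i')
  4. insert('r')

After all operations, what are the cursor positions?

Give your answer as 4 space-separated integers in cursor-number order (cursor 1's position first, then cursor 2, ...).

After op 1 (move_left): buffer="qqfsoikgvw" (len 10), cursors c1@0 c2@0 c3@4, authorship ..........
After op 2 (add_cursor(8)): buffer="qqfsoikgvw" (len 10), cursors c1@0 c2@0 c3@4 c4@8, authorship ..........
After op 3 (insert('i')): buffer="iiqqfsioikgivw" (len 14), cursors c1@2 c2@2 c3@7 c4@12, authorship 12....3....4..
After op 4 (insert('r')): buffer="iirrqqfsiroikgirvw" (len 18), cursors c1@4 c2@4 c3@10 c4@16, authorship 1212....33....44..

Answer: 4 4 10 16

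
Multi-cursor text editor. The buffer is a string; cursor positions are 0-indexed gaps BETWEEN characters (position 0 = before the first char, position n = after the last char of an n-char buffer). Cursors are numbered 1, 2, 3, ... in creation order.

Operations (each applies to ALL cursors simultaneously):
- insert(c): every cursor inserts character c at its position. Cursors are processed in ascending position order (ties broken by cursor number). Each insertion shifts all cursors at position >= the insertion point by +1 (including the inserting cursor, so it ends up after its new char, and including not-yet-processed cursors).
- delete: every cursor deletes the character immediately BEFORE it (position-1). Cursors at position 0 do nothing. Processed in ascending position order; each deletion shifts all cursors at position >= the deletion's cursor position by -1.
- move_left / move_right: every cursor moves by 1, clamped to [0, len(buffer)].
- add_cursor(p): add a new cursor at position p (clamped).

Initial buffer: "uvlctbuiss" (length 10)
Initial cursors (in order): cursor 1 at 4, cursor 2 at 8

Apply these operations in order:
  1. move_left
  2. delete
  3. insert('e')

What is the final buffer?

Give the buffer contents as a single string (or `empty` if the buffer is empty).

Answer: uvectbeiss

Derivation:
After op 1 (move_left): buffer="uvlctbuiss" (len 10), cursors c1@3 c2@7, authorship ..........
After op 2 (delete): buffer="uvctbiss" (len 8), cursors c1@2 c2@5, authorship ........
After op 3 (insert('e')): buffer="uvectbeiss" (len 10), cursors c1@3 c2@7, authorship ..1...2...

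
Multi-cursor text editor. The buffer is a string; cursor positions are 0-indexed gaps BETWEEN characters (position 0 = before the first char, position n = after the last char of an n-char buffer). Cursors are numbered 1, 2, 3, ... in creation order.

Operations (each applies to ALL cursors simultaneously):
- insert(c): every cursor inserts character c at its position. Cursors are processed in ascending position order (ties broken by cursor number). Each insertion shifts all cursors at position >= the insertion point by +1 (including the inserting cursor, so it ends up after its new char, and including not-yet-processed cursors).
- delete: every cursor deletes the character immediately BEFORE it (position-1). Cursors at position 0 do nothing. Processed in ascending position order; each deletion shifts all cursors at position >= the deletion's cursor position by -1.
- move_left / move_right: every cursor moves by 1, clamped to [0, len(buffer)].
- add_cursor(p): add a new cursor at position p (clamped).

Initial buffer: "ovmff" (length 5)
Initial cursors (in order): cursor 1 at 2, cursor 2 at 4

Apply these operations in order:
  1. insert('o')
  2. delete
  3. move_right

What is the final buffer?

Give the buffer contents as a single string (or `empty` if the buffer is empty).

After op 1 (insert('o')): buffer="ovomfof" (len 7), cursors c1@3 c2@6, authorship ..1..2.
After op 2 (delete): buffer="ovmff" (len 5), cursors c1@2 c2@4, authorship .....
After op 3 (move_right): buffer="ovmff" (len 5), cursors c1@3 c2@5, authorship .....

Answer: ovmff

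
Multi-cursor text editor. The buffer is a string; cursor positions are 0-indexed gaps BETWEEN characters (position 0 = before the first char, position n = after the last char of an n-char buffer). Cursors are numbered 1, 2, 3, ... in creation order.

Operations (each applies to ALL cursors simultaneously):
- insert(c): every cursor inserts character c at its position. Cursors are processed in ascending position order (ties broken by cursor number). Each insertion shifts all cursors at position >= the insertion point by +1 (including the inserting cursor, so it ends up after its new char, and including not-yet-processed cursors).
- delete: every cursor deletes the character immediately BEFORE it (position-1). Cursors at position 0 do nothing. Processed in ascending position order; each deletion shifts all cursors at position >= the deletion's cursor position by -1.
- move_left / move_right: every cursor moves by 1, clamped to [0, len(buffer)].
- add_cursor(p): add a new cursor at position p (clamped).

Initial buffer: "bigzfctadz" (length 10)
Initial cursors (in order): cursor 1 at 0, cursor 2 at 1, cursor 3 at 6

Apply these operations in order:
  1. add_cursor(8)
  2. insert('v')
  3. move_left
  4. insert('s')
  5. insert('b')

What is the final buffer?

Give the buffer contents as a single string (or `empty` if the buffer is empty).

Answer: sbvbsbvigzfcsbvtasbvdz

Derivation:
After op 1 (add_cursor(8)): buffer="bigzfctadz" (len 10), cursors c1@0 c2@1 c3@6 c4@8, authorship ..........
After op 2 (insert('v')): buffer="vbvigzfcvtavdz" (len 14), cursors c1@1 c2@3 c3@9 c4@12, authorship 1.2.....3..4..
After op 3 (move_left): buffer="vbvigzfcvtavdz" (len 14), cursors c1@0 c2@2 c3@8 c4@11, authorship 1.2.....3..4..
After op 4 (insert('s')): buffer="svbsvigzfcsvtasvdz" (len 18), cursors c1@1 c2@4 c3@11 c4@15, authorship 11.22.....33..44..
After op 5 (insert('b')): buffer="sbvbsbvigzfcsbvtasbvdz" (len 22), cursors c1@2 c2@6 c3@14 c4@19, authorship 111.222.....333..444..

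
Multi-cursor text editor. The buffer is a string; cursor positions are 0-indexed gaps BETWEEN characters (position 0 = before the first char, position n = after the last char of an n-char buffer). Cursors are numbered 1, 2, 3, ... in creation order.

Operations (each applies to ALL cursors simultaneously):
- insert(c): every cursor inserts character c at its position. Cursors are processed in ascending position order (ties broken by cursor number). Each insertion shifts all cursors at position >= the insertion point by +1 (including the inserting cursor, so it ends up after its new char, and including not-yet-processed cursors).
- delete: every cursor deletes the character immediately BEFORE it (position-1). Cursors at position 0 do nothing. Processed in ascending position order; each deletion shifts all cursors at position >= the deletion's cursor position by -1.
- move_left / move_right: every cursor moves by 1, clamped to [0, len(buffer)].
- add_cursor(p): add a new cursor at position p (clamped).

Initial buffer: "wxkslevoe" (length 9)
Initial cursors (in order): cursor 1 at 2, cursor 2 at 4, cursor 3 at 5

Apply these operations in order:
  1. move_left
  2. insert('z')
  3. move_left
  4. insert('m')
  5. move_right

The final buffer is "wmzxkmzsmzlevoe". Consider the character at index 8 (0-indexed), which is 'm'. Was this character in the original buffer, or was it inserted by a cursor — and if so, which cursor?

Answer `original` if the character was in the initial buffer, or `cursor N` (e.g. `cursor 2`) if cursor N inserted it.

Answer: cursor 3

Derivation:
After op 1 (move_left): buffer="wxkslevoe" (len 9), cursors c1@1 c2@3 c3@4, authorship .........
After op 2 (insert('z')): buffer="wzxkzszlevoe" (len 12), cursors c1@2 c2@5 c3@7, authorship .1..2.3.....
After op 3 (move_left): buffer="wzxkzszlevoe" (len 12), cursors c1@1 c2@4 c3@6, authorship .1..2.3.....
After op 4 (insert('m')): buffer="wmzxkmzsmzlevoe" (len 15), cursors c1@2 c2@6 c3@9, authorship .11..22.33.....
After op 5 (move_right): buffer="wmzxkmzsmzlevoe" (len 15), cursors c1@3 c2@7 c3@10, authorship .11..22.33.....
Authorship (.=original, N=cursor N): . 1 1 . . 2 2 . 3 3 . . . . .
Index 8: author = 3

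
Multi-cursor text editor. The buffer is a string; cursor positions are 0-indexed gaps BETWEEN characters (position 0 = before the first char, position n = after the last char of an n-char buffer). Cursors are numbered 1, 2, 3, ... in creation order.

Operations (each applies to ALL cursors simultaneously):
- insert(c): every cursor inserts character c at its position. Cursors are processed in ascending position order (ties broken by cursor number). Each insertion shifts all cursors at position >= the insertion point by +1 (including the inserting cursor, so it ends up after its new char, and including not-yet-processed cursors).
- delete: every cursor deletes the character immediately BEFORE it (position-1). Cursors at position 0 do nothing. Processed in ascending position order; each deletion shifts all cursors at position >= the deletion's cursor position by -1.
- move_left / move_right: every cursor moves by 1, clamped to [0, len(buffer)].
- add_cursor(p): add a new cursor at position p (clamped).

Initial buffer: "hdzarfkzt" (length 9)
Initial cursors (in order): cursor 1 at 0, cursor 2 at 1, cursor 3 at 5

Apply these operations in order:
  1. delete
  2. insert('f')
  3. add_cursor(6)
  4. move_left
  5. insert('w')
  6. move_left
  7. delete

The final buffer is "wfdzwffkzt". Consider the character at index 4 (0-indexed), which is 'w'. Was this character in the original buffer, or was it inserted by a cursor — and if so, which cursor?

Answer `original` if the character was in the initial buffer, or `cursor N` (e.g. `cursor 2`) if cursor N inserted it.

Answer: cursor 4

Derivation:
After op 1 (delete): buffer="dzafkzt" (len 7), cursors c1@0 c2@0 c3@3, authorship .......
After op 2 (insert('f')): buffer="ffdzaffkzt" (len 10), cursors c1@2 c2@2 c3@6, authorship 12...3....
After op 3 (add_cursor(6)): buffer="ffdzaffkzt" (len 10), cursors c1@2 c2@2 c3@6 c4@6, authorship 12...3....
After op 4 (move_left): buffer="ffdzaffkzt" (len 10), cursors c1@1 c2@1 c3@5 c4@5, authorship 12...3....
After op 5 (insert('w')): buffer="fwwfdzawwffkzt" (len 14), cursors c1@3 c2@3 c3@9 c4@9, authorship 1122...343....
After op 6 (move_left): buffer="fwwfdzawwffkzt" (len 14), cursors c1@2 c2@2 c3@8 c4@8, authorship 1122...343....
After op 7 (delete): buffer="wfdzwffkzt" (len 10), cursors c1@0 c2@0 c3@4 c4@4, authorship 22..43....
Authorship (.=original, N=cursor N): 2 2 . . 4 3 . . . .
Index 4: author = 4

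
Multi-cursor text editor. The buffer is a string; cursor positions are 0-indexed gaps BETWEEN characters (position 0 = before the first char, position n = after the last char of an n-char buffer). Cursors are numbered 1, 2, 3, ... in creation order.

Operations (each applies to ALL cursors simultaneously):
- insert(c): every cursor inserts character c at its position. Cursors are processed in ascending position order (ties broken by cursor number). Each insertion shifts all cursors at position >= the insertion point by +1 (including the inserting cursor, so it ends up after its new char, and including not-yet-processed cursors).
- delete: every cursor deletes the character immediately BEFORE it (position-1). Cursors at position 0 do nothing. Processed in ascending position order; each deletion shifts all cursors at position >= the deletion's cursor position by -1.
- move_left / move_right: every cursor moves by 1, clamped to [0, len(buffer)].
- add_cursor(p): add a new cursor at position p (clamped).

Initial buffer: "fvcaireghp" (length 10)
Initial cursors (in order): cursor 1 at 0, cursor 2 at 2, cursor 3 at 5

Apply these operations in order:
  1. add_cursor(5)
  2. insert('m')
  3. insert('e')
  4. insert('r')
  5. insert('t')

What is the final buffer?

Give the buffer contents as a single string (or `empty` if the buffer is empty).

After op 1 (add_cursor(5)): buffer="fvcaireghp" (len 10), cursors c1@0 c2@2 c3@5 c4@5, authorship ..........
After op 2 (insert('m')): buffer="mfvmcaimmreghp" (len 14), cursors c1@1 c2@4 c3@9 c4@9, authorship 1..2...34.....
After op 3 (insert('e')): buffer="mefvmecaimmeereghp" (len 18), cursors c1@2 c2@6 c3@13 c4@13, authorship 11..22...3434.....
After op 4 (insert('r')): buffer="merfvmercaimmeerrreghp" (len 22), cursors c1@3 c2@8 c3@17 c4@17, authorship 111..222...343434.....
After op 5 (insert('t')): buffer="mertfvmertcaimmeerrttreghp" (len 26), cursors c1@4 c2@10 c3@21 c4@21, authorship 1111..2222...34343434.....

Answer: mertfvmertcaimmeerrttreghp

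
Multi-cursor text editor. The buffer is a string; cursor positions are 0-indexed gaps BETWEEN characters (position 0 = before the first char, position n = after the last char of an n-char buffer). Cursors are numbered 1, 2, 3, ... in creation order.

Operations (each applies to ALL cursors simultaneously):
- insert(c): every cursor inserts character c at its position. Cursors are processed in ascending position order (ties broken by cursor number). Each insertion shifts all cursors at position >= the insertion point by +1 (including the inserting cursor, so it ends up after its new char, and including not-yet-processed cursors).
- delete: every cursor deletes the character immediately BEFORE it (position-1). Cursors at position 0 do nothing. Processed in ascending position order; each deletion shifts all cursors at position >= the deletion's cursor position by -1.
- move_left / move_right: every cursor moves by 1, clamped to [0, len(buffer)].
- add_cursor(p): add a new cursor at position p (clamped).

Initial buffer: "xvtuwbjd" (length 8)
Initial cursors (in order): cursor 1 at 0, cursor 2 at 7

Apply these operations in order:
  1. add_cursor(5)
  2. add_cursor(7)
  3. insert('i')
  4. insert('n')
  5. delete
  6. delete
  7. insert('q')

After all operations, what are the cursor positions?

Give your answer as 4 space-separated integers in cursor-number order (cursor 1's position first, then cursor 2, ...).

Answer: 1 11 7 11

Derivation:
After op 1 (add_cursor(5)): buffer="xvtuwbjd" (len 8), cursors c1@0 c3@5 c2@7, authorship ........
After op 2 (add_cursor(7)): buffer="xvtuwbjd" (len 8), cursors c1@0 c3@5 c2@7 c4@7, authorship ........
After op 3 (insert('i')): buffer="ixvtuwibjiid" (len 12), cursors c1@1 c3@7 c2@11 c4@11, authorship 1.....3..24.
After op 4 (insert('n')): buffer="inxvtuwinbjiinnd" (len 16), cursors c1@2 c3@9 c2@15 c4@15, authorship 11.....33..2424.
After op 5 (delete): buffer="ixvtuwibjiid" (len 12), cursors c1@1 c3@7 c2@11 c4@11, authorship 1.....3..24.
After op 6 (delete): buffer="xvtuwbjd" (len 8), cursors c1@0 c3@5 c2@7 c4@7, authorship ........
After op 7 (insert('q')): buffer="qxvtuwqbjqqd" (len 12), cursors c1@1 c3@7 c2@11 c4@11, authorship 1.....3..24.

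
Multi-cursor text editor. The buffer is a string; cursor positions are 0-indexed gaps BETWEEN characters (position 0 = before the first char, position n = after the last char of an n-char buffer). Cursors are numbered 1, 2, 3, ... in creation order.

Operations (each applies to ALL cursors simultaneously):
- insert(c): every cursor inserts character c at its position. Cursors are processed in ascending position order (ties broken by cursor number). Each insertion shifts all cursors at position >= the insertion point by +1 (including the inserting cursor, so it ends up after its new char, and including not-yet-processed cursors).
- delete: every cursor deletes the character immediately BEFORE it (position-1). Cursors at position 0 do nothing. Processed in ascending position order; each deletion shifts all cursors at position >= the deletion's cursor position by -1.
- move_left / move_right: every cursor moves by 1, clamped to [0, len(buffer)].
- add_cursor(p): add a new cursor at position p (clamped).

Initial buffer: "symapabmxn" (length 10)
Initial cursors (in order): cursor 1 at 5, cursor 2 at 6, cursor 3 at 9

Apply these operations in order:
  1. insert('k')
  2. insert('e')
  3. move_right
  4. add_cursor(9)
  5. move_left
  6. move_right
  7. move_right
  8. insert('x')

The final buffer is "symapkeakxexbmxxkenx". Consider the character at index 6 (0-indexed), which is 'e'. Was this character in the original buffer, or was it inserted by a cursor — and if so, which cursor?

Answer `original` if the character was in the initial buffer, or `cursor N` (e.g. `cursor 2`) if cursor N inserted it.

Answer: cursor 1

Derivation:
After op 1 (insert('k')): buffer="symapkakbmxkn" (len 13), cursors c1@6 c2@8 c3@12, authorship .....1.2...3.
After op 2 (insert('e')): buffer="symapkeakebmxken" (len 16), cursors c1@7 c2@10 c3@15, authorship .....11.22...33.
After op 3 (move_right): buffer="symapkeakebmxken" (len 16), cursors c1@8 c2@11 c3@16, authorship .....11.22...33.
After op 4 (add_cursor(9)): buffer="symapkeakebmxken" (len 16), cursors c1@8 c4@9 c2@11 c3@16, authorship .....11.22...33.
After op 5 (move_left): buffer="symapkeakebmxken" (len 16), cursors c1@7 c4@8 c2@10 c3@15, authorship .....11.22...33.
After op 6 (move_right): buffer="symapkeakebmxken" (len 16), cursors c1@8 c4@9 c2@11 c3@16, authorship .....11.22...33.
After op 7 (move_right): buffer="symapkeakebmxken" (len 16), cursors c1@9 c4@10 c2@12 c3@16, authorship .....11.22...33.
After op 8 (insert('x')): buffer="symapkeakxexbmxxkenx" (len 20), cursors c1@10 c4@12 c2@15 c3@20, authorship .....11.2124..2.33.3
Authorship (.=original, N=cursor N): . . . . . 1 1 . 2 1 2 4 . . 2 . 3 3 . 3
Index 6: author = 1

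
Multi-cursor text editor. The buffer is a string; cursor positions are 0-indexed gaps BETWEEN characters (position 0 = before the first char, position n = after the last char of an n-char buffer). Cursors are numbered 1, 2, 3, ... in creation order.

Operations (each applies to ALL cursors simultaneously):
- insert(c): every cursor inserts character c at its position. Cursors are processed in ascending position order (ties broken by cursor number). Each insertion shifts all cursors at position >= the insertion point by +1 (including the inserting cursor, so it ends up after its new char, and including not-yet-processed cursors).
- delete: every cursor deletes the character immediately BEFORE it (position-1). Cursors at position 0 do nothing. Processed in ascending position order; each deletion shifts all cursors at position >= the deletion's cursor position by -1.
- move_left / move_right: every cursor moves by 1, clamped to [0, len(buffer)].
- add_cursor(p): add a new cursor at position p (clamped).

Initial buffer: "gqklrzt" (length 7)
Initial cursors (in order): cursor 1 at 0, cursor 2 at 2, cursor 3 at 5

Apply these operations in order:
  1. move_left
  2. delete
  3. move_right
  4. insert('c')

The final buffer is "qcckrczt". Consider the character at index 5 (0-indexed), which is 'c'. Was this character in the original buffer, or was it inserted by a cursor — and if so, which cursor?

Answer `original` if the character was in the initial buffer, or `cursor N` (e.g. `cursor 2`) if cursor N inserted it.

Answer: cursor 3

Derivation:
After op 1 (move_left): buffer="gqklrzt" (len 7), cursors c1@0 c2@1 c3@4, authorship .......
After op 2 (delete): buffer="qkrzt" (len 5), cursors c1@0 c2@0 c3@2, authorship .....
After op 3 (move_right): buffer="qkrzt" (len 5), cursors c1@1 c2@1 c3@3, authorship .....
After op 4 (insert('c')): buffer="qcckrczt" (len 8), cursors c1@3 c2@3 c3@6, authorship .12..3..
Authorship (.=original, N=cursor N): . 1 2 . . 3 . .
Index 5: author = 3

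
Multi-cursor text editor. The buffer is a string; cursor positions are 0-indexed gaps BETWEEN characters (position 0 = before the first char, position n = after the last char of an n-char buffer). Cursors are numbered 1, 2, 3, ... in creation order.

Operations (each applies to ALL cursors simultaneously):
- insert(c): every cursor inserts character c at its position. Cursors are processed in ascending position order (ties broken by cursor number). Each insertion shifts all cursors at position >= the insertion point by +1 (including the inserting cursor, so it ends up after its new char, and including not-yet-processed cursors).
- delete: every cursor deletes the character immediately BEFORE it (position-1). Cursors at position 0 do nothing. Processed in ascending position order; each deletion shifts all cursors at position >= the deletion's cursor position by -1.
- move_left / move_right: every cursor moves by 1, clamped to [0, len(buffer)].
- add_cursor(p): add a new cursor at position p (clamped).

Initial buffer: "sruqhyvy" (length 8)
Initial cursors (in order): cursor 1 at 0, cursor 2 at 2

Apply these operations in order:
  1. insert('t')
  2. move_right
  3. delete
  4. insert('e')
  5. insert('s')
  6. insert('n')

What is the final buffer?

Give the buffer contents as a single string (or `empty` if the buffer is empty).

Answer: tesnrtesnqhyvy

Derivation:
After op 1 (insert('t')): buffer="tsrtuqhyvy" (len 10), cursors c1@1 c2@4, authorship 1..2......
After op 2 (move_right): buffer="tsrtuqhyvy" (len 10), cursors c1@2 c2@5, authorship 1..2......
After op 3 (delete): buffer="trtqhyvy" (len 8), cursors c1@1 c2@3, authorship 1.2.....
After op 4 (insert('e')): buffer="terteqhyvy" (len 10), cursors c1@2 c2@5, authorship 11.22.....
After op 5 (insert('s')): buffer="tesrtesqhyvy" (len 12), cursors c1@3 c2@7, authorship 111.222.....
After op 6 (insert('n')): buffer="tesnrtesnqhyvy" (len 14), cursors c1@4 c2@9, authorship 1111.2222.....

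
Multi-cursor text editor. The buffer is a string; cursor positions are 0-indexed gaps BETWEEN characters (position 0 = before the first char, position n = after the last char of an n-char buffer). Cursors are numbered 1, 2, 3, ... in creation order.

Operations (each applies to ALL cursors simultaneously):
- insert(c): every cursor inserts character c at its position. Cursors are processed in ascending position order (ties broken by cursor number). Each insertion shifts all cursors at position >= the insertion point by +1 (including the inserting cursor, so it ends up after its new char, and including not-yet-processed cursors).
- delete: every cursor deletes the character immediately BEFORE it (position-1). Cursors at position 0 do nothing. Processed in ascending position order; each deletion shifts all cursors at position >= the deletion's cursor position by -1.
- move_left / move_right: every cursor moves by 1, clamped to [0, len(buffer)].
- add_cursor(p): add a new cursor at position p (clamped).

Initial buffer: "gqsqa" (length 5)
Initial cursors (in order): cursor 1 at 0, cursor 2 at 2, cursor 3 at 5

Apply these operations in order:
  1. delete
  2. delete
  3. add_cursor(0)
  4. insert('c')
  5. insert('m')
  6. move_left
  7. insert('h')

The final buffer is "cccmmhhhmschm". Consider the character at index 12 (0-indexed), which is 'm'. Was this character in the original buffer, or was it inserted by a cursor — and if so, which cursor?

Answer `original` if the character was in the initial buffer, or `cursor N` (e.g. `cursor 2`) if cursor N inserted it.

Answer: cursor 3

Derivation:
After op 1 (delete): buffer="gsq" (len 3), cursors c1@0 c2@1 c3@3, authorship ...
After op 2 (delete): buffer="s" (len 1), cursors c1@0 c2@0 c3@1, authorship .
After op 3 (add_cursor(0)): buffer="s" (len 1), cursors c1@0 c2@0 c4@0 c3@1, authorship .
After op 4 (insert('c')): buffer="cccsc" (len 5), cursors c1@3 c2@3 c4@3 c3@5, authorship 124.3
After op 5 (insert('m')): buffer="cccmmmscm" (len 9), cursors c1@6 c2@6 c4@6 c3@9, authorship 124124.33
After op 6 (move_left): buffer="cccmmmscm" (len 9), cursors c1@5 c2@5 c4@5 c3@8, authorship 124124.33
After op 7 (insert('h')): buffer="cccmmhhhmschm" (len 13), cursors c1@8 c2@8 c4@8 c3@12, authorship 124121244.333
Authorship (.=original, N=cursor N): 1 2 4 1 2 1 2 4 4 . 3 3 3
Index 12: author = 3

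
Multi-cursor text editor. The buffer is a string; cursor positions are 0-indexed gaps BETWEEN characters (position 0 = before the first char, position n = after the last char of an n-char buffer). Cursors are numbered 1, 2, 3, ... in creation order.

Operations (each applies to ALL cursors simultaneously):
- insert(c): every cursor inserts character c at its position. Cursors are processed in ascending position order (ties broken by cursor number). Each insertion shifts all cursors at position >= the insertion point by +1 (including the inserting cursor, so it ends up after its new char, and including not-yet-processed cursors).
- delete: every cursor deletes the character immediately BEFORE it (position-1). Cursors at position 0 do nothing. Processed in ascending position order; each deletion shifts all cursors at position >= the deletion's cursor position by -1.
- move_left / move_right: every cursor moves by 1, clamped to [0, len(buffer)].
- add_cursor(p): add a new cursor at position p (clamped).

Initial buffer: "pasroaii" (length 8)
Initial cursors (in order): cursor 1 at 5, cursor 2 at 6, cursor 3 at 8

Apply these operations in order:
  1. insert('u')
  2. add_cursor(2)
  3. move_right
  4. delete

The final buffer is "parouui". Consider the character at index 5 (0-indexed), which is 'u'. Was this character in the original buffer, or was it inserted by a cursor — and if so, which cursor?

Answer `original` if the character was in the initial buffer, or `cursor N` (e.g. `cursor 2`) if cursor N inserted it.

Answer: cursor 2

Derivation:
After op 1 (insert('u')): buffer="pasrouauiiu" (len 11), cursors c1@6 c2@8 c3@11, authorship .....1.2..3
After op 2 (add_cursor(2)): buffer="pasrouauiiu" (len 11), cursors c4@2 c1@6 c2@8 c3@11, authorship .....1.2..3
After op 3 (move_right): buffer="pasrouauiiu" (len 11), cursors c4@3 c1@7 c2@9 c3@11, authorship .....1.2..3
After op 4 (delete): buffer="parouui" (len 7), cursors c4@2 c1@5 c2@6 c3@7, authorship ....12.
Authorship (.=original, N=cursor N): . . . . 1 2 .
Index 5: author = 2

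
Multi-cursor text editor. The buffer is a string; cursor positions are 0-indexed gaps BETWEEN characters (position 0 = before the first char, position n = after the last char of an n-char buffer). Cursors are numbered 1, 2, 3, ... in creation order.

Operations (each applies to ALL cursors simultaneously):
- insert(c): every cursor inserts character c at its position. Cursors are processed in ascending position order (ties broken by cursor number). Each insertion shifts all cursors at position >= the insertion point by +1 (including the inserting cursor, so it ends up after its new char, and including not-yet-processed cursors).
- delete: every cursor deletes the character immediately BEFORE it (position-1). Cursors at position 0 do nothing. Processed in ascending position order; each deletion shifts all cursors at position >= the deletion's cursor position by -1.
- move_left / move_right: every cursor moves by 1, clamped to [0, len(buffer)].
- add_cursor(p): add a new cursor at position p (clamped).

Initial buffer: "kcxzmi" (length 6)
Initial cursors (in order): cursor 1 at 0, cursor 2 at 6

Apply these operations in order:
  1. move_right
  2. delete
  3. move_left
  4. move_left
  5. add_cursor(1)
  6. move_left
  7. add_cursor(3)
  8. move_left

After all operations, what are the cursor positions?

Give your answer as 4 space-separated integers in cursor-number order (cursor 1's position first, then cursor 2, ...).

After op 1 (move_right): buffer="kcxzmi" (len 6), cursors c1@1 c2@6, authorship ......
After op 2 (delete): buffer="cxzm" (len 4), cursors c1@0 c2@4, authorship ....
After op 3 (move_left): buffer="cxzm" (len 4), cursors c1@0 c2@3, authorship ....
After op 4 (move_left): buffer="cxzm" (len 4), cursors c1@0 c2@2, authorship ....
After op 5 (add_cursor(1)): buffer="cxzm" (len 4), cursors c1@0 c3@1 c2@2, authorship ....
After op 6 (move_left): buffer="cxzm" (len 4), cursors c1@0 c3@0 c2@1, authorship ....
After op 7 (add_cursor(3)): buffer="cxzm" (len 4), cursors c1@0 c3@0 c2@1 c4@3, authorship ....
After op 8 (move_left): buffer="cxzm" (len 4), cursors c1@0 c2@0 c3@0 c4@2, authorship ....

Answer: 0 0 0 2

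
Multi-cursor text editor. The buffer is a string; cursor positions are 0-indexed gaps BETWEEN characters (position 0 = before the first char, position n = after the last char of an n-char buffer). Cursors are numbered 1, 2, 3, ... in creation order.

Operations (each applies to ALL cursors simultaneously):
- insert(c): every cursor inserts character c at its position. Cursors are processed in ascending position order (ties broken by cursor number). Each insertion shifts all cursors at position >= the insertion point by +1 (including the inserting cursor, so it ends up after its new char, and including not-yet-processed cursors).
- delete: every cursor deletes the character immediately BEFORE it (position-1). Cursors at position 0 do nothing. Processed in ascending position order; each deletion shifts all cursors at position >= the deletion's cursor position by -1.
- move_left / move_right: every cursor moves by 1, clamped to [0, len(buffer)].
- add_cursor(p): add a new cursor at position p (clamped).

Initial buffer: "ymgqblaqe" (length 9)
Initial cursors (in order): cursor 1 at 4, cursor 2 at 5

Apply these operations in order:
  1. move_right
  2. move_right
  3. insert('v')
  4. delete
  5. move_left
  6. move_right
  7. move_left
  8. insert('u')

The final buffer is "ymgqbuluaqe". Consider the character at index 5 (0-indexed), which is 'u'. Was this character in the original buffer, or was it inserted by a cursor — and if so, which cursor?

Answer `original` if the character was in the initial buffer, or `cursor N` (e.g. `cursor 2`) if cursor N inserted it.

Answer: cursor 1

Derivation:
After op 1 (move_right): buffer="ymgqblaqe" (len 9), cursors c1@5 c2@6, authorship .........
After op 2 (move_right): buffer="ymgqblaqe" (len 9), cursors c1@6 c2@7, authorship .........
After op 3 (insert('v')): buffer="ymgqblvavqe" (len 11), cursors c1@7 c2@9, authorship ......1.2..
After op 4 (delete): buffer="ymgqblaqe" (len 9), cursors c1@6 c2@7, authorship .........
After op 5 (move_left): buffer="ymgqblaqe" (len 9), cursors c1@5 c2@6, authorship .........
After op 6 (move_right): buffer="ymgqblaqe" (len 9), cursors c1@6 c2@7, authorship .........
After op 7 (move_left): buffer="ymgqblaqe" (len 9), cursors c1@5 c2@6, authorship .........
After op 8 (insert('u')): buffer="ymgqbuluaqe" (len 11), cursors c1@6 c2@8, authorship .....1.2...
Authorship (.=original, N=cursor N): . . . . . 1 . 2 . . .
Index 5: author = 1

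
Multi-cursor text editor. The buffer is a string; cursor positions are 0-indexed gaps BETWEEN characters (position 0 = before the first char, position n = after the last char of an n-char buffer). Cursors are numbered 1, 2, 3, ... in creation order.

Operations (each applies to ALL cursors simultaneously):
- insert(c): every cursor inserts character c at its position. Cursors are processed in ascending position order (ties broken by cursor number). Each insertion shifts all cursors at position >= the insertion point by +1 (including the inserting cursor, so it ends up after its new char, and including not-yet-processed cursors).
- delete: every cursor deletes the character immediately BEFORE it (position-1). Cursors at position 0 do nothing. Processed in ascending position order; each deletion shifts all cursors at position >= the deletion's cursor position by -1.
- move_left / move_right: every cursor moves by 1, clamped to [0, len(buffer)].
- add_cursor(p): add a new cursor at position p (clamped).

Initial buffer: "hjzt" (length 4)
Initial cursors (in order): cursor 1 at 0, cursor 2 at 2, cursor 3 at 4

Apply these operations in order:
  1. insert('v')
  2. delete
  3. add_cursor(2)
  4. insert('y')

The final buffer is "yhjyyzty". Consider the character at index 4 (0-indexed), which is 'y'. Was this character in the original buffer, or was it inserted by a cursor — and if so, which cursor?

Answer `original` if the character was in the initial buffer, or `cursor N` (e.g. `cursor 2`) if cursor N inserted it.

Answer: cursor 4

Derivation:
After op 1 (insert('v')): buffer="vhjvztv" (len 7), cursors c1@1 c2@4 c3@7, authorship 1..2..3
After op 2 (delete): buffer="hjzt" (len 4), cursors c1@0 c2@2 c3@4, authorship ....
After op 3 (add_cursor(2)): buffer="hjzt" (len 4), cursors c1@0 c2@2 c4@2 c3@4, authorship ....
After op 4 (insert('y')): buffer="yhjyyzty" (len 8), cursors c1@1 c2@5 c4@5 c3@8, authorship 1..24..3
Authorship (.=original, N=cursor N): 1 . . 2 4 . . 3
Index 4: author = 4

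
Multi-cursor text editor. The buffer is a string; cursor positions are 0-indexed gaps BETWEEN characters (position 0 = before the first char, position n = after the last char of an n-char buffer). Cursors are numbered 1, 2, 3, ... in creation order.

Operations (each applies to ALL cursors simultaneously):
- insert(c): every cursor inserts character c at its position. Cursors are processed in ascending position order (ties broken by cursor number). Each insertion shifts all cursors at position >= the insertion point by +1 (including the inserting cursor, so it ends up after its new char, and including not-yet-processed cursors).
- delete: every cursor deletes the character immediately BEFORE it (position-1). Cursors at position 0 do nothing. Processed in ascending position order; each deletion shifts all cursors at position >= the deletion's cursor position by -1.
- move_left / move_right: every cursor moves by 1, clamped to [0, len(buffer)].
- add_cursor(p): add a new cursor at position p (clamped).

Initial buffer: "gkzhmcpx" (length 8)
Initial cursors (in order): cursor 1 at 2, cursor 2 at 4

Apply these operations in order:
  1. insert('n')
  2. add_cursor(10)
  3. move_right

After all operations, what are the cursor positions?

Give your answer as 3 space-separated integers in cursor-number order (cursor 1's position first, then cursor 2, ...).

After op 1 (insert('n')): buffer="gknzhnmcpx" (len 10), cursors c1@3 c2@6, authorship ..1..2....
After op 2 (add_cursor(10)): buffer="gknzhnmcpx" (len 10), cursors c1@3 c2@6 c3@10, authorship ..1..2....
After op 3 (move_right): buffer="gknzhnmcpx" (len 10), cursors c1@4 c2@7 c3@10, authorship ..1..2....

Answer: 4 7 10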